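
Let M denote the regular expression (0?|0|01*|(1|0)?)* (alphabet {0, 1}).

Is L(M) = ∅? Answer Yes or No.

No

The empty string ε matches the expression, so it belongs to L(M).
Since L(M) contains at least one string, it is not empty.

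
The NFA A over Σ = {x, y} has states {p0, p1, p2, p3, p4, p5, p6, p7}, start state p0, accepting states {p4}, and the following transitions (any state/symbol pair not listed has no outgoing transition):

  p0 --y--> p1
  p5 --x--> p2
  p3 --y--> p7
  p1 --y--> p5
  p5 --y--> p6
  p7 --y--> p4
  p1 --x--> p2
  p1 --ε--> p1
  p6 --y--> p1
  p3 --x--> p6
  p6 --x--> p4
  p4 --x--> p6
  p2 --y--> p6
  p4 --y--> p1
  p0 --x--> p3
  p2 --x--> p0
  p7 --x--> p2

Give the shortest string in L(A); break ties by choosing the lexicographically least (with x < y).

A breadth-first search from p0 reaches an accepting state first via the path p0 → p3 → p6 → p4 on input xxx.
No string of length < 3 is accepted (BFS exhausts all shorter strings without reaching an accepting state), and xxx is the lexicographically least accepting string of length 3.

xxx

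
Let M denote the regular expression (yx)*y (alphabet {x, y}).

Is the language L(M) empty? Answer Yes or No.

No

The string y matches the expression, so it belongs to L(M).
Since L(M) contains at least one string, it is not empty.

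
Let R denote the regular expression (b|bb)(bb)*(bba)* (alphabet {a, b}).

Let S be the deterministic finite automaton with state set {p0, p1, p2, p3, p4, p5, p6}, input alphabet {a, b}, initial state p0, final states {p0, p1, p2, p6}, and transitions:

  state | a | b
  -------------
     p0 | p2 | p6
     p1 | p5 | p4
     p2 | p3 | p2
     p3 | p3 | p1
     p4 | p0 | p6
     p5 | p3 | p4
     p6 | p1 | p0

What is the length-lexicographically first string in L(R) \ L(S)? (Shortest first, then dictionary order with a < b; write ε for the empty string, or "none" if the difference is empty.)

The string bbbbabba is accepted by R but not by S.
No shorter string lies in the difference, and bbbbabba is the lexicographically first length-8 string in L(R) \ L(S).

bbbbabba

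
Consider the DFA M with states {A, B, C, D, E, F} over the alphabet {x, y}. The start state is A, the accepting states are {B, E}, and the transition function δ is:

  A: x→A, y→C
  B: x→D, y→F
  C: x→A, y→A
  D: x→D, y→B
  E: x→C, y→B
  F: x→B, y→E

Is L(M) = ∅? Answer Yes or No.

Yes

The states reachable from the start state are {A, C}.
None of the accepting states {B, E} is reachable, so no string is accepted and L(M) = ∅.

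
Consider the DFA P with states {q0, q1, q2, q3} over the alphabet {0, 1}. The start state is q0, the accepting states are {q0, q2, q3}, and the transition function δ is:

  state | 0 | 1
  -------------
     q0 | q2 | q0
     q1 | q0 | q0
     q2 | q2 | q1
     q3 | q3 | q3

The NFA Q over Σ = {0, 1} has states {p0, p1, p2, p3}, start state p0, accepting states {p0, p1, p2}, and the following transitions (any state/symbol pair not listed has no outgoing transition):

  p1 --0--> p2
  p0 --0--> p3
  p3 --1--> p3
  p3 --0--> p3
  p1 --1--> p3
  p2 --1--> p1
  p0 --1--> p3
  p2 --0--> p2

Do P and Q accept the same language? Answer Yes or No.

The string 0 is accepted by P but rejected by Q.
So L(P) ≠ L(Q).

No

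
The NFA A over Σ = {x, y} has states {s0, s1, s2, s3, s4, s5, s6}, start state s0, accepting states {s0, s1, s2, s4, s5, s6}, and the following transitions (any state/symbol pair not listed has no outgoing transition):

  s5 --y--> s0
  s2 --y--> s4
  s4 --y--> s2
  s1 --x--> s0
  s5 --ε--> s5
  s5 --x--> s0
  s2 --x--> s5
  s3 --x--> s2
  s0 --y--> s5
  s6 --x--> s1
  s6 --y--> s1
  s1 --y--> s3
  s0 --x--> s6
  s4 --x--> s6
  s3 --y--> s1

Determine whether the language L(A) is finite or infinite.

State s0 is reachable from the start and can reach an accepting state, and it lies on the cycle s0 → s5 → s0.
Traversing that cycle any number of times yields accepted strings of unbounded length, so the language is infinite.

infinite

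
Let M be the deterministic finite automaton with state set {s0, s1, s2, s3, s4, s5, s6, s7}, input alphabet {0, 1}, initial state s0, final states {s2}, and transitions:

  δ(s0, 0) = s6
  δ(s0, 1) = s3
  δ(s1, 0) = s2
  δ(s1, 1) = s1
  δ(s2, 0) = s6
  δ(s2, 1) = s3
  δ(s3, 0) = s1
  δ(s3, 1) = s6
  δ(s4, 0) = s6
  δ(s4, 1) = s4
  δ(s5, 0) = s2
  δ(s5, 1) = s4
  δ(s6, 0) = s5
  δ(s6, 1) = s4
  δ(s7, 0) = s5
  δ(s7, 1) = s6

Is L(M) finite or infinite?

infinite

State s1 is reachable from the start and can reach an accepting state, and it lies on the cycle s1 → s1.
Traversing that cycle any number of times yields accepted strings of unbounded length, so the language is infinite.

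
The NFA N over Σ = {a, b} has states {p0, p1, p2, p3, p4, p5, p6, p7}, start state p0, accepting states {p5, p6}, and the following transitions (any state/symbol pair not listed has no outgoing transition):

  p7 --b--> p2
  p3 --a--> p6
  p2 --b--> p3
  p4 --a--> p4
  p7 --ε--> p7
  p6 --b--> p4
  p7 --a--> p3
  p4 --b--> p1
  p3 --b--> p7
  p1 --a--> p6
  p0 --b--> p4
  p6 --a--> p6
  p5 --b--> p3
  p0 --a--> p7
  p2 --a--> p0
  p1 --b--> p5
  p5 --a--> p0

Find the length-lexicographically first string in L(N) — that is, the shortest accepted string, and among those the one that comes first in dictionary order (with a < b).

aaa

A breadth-first search from p0 reaches an accepting state first via the path p0 → p7 → p3 → p6 on input aaa.
No string of length < 3 is accepted (BFS exhausts all shorter strings without reaching an accepting state), and aaa is the lexicographically least accepting string of length 3.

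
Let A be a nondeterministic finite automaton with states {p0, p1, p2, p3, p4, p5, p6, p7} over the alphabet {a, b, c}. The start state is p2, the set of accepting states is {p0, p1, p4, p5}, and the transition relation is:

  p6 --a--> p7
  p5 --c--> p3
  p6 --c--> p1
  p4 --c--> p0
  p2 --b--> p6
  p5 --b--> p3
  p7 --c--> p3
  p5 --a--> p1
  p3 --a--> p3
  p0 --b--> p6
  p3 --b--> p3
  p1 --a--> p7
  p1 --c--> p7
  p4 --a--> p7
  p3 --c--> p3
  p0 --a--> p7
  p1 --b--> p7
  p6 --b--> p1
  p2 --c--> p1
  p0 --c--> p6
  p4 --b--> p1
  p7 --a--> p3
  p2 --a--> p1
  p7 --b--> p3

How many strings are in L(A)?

4

The useful subgraph on states {p1, p2, p6} is acyclic, so L(A) is finite; the longest accepting path visits 3 useful states, giving maximum string length 2.
Counting accepting paths from p2 by length: 2 of length 1, 2 of length 2. Total 4.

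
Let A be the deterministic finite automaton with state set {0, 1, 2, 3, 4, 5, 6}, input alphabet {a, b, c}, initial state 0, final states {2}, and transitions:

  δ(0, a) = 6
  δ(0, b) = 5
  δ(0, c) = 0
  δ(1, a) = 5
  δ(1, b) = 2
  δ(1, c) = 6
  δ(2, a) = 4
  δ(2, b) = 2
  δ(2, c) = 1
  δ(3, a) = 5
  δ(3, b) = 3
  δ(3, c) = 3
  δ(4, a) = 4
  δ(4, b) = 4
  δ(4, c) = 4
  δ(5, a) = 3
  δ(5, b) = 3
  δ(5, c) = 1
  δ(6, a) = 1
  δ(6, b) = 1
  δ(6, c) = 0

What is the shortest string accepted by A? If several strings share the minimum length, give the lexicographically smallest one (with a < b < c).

A breadth-first search from 0 reaches an accepting state first via the path 0 → 6 → 1 → 2 on input aab.
No string of length < 3 is accepted (BFS exhausts all shorter strings without reaching an accepting state), and aab is the lexicographically least accepting string of length 3.

aab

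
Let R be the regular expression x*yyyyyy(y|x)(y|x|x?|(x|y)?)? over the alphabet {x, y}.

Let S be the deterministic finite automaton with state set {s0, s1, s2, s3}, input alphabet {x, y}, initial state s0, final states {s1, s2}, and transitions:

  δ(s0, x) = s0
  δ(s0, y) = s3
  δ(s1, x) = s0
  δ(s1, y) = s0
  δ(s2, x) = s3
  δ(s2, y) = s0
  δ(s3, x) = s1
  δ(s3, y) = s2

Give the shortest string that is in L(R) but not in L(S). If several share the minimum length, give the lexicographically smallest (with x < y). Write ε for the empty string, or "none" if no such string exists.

The string yyyyyyx is accepted by R but not by S.
No shorter string lies in the difference, and yyyyyyx is the lexicographically first length-7 string in L(R) \ L(S).

yyyyyyx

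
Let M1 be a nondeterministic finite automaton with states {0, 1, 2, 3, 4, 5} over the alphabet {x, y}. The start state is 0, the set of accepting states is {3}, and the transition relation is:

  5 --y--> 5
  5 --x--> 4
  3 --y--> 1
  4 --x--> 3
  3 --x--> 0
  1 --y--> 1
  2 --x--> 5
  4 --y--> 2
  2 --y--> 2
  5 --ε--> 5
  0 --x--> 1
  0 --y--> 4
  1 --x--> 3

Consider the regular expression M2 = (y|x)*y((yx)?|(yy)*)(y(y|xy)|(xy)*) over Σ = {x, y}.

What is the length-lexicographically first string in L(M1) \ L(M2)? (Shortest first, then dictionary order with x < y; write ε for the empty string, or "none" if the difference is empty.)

The string xx is accepted by M1 but not by M2.
No shorter string lies in the difference, and xx is the lexicographically first length-2 string in L(M1) \ L(M2).

xx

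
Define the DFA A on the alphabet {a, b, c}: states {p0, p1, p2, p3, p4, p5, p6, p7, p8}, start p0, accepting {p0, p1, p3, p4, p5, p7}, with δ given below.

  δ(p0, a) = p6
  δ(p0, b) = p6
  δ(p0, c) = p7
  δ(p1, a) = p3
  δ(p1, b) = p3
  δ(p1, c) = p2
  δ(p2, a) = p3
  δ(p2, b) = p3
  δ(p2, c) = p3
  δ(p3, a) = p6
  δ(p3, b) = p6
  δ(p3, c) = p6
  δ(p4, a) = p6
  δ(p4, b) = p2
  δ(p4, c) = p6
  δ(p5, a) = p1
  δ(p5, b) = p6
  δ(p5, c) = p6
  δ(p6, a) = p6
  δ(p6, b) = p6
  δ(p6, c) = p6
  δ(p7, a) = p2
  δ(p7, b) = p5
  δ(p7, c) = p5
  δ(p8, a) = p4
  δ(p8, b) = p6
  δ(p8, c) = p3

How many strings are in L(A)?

19

The useful subgraph on states {p0, p1, p2, p3, p5, p7} is acyclic, so L(A) is finite; the longest accepting path visits 6 useful states, giving maximum string length 5.
Counting accepting paths from p0 by length: 1 of length 0, 1 of length 1, 2 of length 2, 5 of length 3, 4 of length 4, 6 of length 5. Total 19.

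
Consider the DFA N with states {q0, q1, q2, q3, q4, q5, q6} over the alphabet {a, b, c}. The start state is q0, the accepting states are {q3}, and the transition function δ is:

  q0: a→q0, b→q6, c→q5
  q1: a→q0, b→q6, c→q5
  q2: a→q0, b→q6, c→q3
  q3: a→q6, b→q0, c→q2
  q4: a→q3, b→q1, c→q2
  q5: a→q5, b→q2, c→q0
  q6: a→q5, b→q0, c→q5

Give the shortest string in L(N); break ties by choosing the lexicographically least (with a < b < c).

cbc

A breadth-first search from q0 reaches an accepting state first via the path q0 → q5 → q2 → q3 on input cbc.
No string of length < 3 is accepted (BFS exhausts all shorter strings without reaching an accepting state), and cbc is the lexicographically least accepting string of length 3.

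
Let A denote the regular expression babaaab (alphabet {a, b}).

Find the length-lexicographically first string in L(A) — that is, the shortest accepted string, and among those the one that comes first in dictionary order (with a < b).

By inspection of the expression, no string of length less than 7 matches, and babaaab is the lexicographically first match of length 7.

babaaab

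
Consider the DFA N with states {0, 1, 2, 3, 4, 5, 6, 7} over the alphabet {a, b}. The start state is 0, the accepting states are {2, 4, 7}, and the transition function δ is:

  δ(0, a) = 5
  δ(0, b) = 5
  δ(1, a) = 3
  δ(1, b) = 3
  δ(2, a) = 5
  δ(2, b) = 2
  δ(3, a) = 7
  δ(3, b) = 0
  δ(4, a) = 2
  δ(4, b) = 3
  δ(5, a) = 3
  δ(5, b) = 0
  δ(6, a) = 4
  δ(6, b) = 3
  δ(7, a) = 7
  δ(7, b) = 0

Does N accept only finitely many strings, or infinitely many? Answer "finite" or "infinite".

infinite

State 0 is reachable from the start and can reach an accepting state, and it lies on the cycle 0 → 5 → 0.
Traversing that cycle any number of times yields accepted strings of unbounded length, so the language is infinite.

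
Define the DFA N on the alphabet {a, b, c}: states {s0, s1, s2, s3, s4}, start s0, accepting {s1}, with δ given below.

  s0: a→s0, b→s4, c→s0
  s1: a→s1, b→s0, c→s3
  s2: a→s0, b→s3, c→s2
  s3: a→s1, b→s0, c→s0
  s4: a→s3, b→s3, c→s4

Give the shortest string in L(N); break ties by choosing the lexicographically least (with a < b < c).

baa

A breadth-first search from s0 reaches an accepting state first via the path s0 → s4 → s3 → s1 on input baa.
No string of length < 3 is accepted (BFS exhausts all shorter strings without reaching an accepting state), and baa is the lexicographically least accepting string of length 3.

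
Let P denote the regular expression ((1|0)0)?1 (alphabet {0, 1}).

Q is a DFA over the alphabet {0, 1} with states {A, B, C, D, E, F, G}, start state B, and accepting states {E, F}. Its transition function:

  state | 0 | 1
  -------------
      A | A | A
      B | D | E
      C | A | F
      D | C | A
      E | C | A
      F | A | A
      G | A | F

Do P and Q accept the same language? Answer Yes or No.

Yes

Converting the expression P to a DFA (subset construction, then merging equivalent states) gives the minimal DFA with states {p0, p1, p2, p3, p4, p5}, start state p0, accepting states {p2, p5} and transitions p0: 0→p1, 1→p2; p1: 0→p3, 1→p4; p2: 0→p3, 1→p4; p3: 0→p4, 1→p5; p4: 0→p4, 1→p4; p5: 0→p4, 1→p4.
Exploring the product automaton P × Q from the start pair (p0, B), following both machines on each input symbol, reaches 6 state pairs: (p0, B), (p1, D), (p2, E), (p3, C), (p4, A), (p5, F).
P accepts in {p2, p5} and Q accepts in {E, F}. In every reachable pair the two components are either both accepting — (p2, E), (p5, F) — or both non-accepting, so no string is accepted by exactly one of the machines: L(P) \ L(Q) and L(Q) \ L(P) are both empty.
Hence every string is accepted by P iff it is accepted by Q, and the two languages coincide.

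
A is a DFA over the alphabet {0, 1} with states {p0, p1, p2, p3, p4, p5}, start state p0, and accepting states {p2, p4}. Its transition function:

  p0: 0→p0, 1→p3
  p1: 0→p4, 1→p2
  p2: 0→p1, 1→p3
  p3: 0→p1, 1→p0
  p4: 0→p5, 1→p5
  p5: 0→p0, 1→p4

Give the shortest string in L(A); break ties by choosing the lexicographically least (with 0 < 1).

A breadth-first search from p0 reaches an accepting state first via the path p0 → p3 → p1 → p4 on input 100.
No string of length < 3 is accepted (BFS exhausts all shorter strings without reaching an accepting state), and 100 is the lexicographically least accepting string of length 3.

100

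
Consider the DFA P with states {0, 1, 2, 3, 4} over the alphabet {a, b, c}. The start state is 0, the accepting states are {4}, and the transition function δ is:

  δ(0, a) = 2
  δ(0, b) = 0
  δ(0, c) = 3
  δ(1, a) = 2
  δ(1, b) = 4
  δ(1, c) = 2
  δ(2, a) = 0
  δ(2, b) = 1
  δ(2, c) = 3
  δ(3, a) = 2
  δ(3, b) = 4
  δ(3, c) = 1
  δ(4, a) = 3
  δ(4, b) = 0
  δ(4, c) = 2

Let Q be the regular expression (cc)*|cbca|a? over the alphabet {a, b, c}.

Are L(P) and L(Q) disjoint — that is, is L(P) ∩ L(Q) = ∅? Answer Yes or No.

Converting the expression Q to a DFA (subset construction, then merging equivalent states) gives the minimal DFA with states {q0, q1, q2, q3, q4, q5, q6, q7}, start state q0, accepting states {q0, q1, q5} and transitions q0: a→q1, b→q2, c→q3; q1: a→q2, b→q2, c→q2; q2: a→q2, b→q2, c→q2; q3: a→q2, b→q4, c→q5; q4: a→q2, b→q2, c→q6; q5: a→q2, b→q2, c→q7; q6: a→q1, b→q2, c→q2; q7: a→q2, b→q2, c→q5.
Exploring the product automaton P × Q from the start pair (0, q0), following both machines on each input symbol, reaches 17 state pairs: (0, q0), (2, q1), (0, q2), (3, q3), (1, q2), (3, q2), (2, q2), (4, q4), (1, q5), (4, q2), (2, q6), (2, q7), (0, q1), (3, q5), (1, q7), (2, q5), (3, q7).
P accepts in {4} and Q accepts in {q0, q1, q5}; no reachable pair has both components accepting, so no string drives both machines to acceptance simultaneously and L(P) ∩ L(Q) = ∅.
So no string is accepted by both, and the intersection is empty.

Yes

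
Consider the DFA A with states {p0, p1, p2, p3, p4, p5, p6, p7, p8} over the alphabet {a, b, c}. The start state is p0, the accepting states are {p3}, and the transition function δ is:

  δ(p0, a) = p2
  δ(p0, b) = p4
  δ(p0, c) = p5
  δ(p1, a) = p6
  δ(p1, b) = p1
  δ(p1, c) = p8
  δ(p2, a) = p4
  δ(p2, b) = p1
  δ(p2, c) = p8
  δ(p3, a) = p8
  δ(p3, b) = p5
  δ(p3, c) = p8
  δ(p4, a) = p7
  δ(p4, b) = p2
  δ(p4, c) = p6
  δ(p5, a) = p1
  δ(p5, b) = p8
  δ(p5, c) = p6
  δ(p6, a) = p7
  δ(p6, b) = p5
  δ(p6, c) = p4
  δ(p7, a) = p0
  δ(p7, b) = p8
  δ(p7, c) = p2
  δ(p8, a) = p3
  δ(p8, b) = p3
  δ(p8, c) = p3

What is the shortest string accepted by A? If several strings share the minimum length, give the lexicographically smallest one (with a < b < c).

A breadth-first search from p0 reaches an accepting state first via the path p0 → p2 → p8 → p3 on input aca.
No string of length < 3 is accepted (BFS exhausts all shorter strings without reaching an accepting state), and aca is the lexicographically least accepting string of length 3.

aca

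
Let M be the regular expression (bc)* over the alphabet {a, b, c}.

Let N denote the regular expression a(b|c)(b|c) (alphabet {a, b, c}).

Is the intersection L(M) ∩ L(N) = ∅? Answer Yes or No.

Converting the expression M to a DFA (subset construction, then merging equivalent states) gives the minimal DFA with states {m0, m1, m2}, start state m0, accepting states {m0} and transitions m0: a→m1, b→m2, c→m1; m1: a→m1, b→m1, c→m1; m2: a→m1, b→m1, c→m0.
Converting the expression N to a DFA (subset construction, then merging equivalent states) gives the minimal DFA with states {n0, n1, n2, n3, n4}, start state n0, accepting states {n4} and transitions n0: a→n1, b→n2, c→n2; n1: a→n2, b→n3, c→n3; n2: a→n2, b→n2, c→n2; n3: a→n2, b→n4, c→n4; n4: a→n2, b→n2, c→n2.
Exploring the product automaton M × N from the start pair (m0, n0), following both machines on each input symbol, reaches 7 state pairs: (m0, n0), (m1, n1), (m2, n2), (m1, n2), (m1, n3), (m0, n2), (m1, n4).
M accepts in {m0} and N accepts in {n4}; no reachable pair has both components accepting, so no string drives both machines to acceptance simultaneously and L(M) ∩ L(N) = ∅.
So no string is accepted by both, and the intersection is empty.

Yes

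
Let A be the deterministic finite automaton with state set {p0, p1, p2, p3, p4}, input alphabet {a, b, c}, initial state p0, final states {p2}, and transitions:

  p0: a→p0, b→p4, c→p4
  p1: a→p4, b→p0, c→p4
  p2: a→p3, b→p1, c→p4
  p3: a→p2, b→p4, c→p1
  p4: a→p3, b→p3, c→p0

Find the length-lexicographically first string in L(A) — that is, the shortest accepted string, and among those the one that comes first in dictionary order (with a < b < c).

baa

A breadth-first search from p0 reaches an accepting state first via the path p0 → p4 → p3 → p2 on input baa.
No string of length < 3 is accepted (BFS exhausts all shorter strings without reaching an accepting state), and baa is the lexicographically least accepting string of length 3.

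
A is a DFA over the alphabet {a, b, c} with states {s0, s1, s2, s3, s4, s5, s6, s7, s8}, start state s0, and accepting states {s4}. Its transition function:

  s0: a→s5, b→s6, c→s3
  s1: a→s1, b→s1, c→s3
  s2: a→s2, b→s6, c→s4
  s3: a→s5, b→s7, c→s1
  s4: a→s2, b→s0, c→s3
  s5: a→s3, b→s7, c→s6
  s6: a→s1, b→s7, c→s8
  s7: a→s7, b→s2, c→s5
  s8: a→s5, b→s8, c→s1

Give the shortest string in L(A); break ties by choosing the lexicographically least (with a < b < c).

A breadth-first search from s0 reaches an accepting state first via the path s0 → s5 → s7 → s2 → s4 on input abbc.
No string of length < 4 is accepted (BFS exhausts all shorter strings without reaching an accepting state), and abbc is the lexicographically least accepting string of length 4.

abbc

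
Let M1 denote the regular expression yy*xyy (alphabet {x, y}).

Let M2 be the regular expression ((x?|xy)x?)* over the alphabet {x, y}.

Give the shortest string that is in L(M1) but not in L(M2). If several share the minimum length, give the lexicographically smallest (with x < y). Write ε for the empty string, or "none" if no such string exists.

yxyy

The string yxyy is accepted by M1 but not by M2.
No shorter string lies in the difference, and yxyy is the lexicographically first length-4 string in L(M1) \ L(M2).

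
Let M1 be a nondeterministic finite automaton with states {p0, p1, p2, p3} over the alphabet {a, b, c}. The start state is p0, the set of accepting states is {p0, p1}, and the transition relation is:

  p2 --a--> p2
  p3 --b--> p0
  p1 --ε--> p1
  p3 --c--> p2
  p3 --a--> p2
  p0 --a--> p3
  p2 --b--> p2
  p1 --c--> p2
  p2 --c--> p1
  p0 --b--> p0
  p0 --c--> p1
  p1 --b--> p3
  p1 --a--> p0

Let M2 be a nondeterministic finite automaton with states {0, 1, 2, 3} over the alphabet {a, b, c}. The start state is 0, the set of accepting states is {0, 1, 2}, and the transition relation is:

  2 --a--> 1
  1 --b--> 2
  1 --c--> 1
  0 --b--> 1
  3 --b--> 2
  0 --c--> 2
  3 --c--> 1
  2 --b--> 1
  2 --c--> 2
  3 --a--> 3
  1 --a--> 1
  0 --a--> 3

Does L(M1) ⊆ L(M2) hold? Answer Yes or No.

Exploring the product automaton M1 × M2 from the start pair (p0, 0), following both machines on each input symbol, reaches 11 state pairs: (p0, 0), (p3, 3), (p0, 1), (p1, 2), (p2, 3), (p0, 2), (p2, 1), (p3, 1), (p1, 1), (p2, 2), (p3, 2).
M1 accepts in {p0, p1} and M2 accepts in {0, 1, 2}. The reachable pairs whose M1-component is accepting are (p0, 0), (p0, 1), (p1, 2), (p0, 2), (p1, 1); in each of them the M2-component is accepting too, so the product for L(M1) \ L(M2) (M1-component accepting, M2-component rejecting) has no reachable accepting pair and the difference is empty.
Hence every string in L(M1) is also in L(M2).

Yes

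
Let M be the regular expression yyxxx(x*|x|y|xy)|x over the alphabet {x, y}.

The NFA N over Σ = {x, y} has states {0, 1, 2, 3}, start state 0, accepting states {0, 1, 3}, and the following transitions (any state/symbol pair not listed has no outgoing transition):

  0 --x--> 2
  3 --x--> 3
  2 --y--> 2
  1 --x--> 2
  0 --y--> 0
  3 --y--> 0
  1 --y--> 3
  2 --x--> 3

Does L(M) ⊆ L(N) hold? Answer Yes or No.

No

The string x is in L(M) but not in L(N).
So L(M) ⊄ L(N).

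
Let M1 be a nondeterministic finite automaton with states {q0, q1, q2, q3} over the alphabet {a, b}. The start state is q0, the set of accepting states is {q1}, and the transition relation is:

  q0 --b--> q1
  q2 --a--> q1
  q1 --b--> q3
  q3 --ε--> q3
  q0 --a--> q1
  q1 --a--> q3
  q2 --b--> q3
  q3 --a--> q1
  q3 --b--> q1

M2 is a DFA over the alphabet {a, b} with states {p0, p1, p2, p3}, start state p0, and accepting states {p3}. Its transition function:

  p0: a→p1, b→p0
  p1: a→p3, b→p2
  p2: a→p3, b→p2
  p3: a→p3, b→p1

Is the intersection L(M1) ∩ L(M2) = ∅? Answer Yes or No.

No

The string aaa is accepted by both M1 and M2.
Hence L(M1) ∩ L(M2) ≠ ∅.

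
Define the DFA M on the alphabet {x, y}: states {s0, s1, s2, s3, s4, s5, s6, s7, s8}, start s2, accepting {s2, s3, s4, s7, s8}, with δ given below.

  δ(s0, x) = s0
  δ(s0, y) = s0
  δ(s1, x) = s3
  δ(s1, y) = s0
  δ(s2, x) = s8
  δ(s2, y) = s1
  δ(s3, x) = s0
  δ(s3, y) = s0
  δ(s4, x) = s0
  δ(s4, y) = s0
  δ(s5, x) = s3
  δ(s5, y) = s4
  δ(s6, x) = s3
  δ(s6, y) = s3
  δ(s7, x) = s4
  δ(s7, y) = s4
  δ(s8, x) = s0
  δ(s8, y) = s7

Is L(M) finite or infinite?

The useful states (reachable from s2 and able to reach an accepting state) are {s1, s2, s3, s4, s7, s8}.
Restricted to these states the transition graph has no cycle, so every accepting path has bounded length and L is finite.

finite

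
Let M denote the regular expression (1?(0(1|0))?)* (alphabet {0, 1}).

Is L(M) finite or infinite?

The expression contains a Kleene star applied to a subexpression that matches at least one nonempty string, so it matches strings of unbounded length.
Hence L(M) is infinite.

infinite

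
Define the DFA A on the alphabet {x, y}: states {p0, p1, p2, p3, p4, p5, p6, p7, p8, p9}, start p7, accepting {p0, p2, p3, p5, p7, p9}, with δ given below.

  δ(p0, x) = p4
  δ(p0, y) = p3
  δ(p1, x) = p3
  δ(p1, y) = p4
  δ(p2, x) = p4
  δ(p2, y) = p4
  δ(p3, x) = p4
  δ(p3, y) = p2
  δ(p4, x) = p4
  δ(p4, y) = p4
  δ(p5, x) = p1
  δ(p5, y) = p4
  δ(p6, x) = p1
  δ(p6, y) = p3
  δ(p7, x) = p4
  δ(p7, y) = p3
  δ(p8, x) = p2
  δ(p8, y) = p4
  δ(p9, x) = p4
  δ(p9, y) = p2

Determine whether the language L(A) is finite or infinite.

finite

The useful states (reachable from p7 and able to reach an accepting state) are {p2, p3, p7}.
Restricted to these states the transition graph has no cycle, so every accepting path has bounded length and L is finite.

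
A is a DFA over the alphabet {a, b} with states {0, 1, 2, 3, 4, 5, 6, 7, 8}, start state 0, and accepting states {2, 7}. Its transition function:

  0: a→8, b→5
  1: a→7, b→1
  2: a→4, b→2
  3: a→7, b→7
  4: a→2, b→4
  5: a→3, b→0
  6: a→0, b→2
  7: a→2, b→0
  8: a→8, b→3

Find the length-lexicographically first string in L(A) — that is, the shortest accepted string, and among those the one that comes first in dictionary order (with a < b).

aba

A breadth-first search from 0 reaches an accepting state first via the path 0 → 8 → 3 → 7 on input aba.
No string of length < 3 is accepted (BFS exhausts all shorter strings without reaching an accepting state), and aba is the lexicographically least accepting string of length 3.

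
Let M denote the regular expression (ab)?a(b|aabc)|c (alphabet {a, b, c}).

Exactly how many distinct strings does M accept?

The expression has no Kleene star, so L(M) is finite. Expanding the alternatives gives {c, ab, abab, aaabc, abaaabc}.
That is 1 of length 1, 1 of length 2, 1 of length 4, 1 of length 5, 1 of length 7: 5 strings in all.

5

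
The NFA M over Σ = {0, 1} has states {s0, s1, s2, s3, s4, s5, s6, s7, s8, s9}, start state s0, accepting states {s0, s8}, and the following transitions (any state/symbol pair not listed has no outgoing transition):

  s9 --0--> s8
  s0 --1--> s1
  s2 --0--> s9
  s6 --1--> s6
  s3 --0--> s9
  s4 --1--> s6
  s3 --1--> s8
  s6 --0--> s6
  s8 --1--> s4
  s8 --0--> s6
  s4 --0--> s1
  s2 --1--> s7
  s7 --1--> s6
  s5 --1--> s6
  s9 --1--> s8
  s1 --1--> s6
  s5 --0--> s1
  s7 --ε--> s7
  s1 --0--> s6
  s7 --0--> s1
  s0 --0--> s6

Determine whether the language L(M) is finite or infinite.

finite

The useful states (reachable from s0 and able to reach an accepting state) are {s0}.
Restricted to these states the transition graph has no cycle, so every accepting path has bounded length and L is finite.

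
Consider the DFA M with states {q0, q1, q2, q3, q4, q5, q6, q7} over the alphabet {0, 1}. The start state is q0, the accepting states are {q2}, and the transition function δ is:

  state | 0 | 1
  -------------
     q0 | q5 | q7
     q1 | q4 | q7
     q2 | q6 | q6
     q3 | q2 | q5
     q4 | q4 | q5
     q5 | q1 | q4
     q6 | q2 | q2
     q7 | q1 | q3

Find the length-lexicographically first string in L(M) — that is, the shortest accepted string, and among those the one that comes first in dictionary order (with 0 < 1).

110

A breadth-first search from q0 reaches an accepting state first via the path q0 → q7 → q3 → q2 on input 110.
No string of length < 3 is accepted (BFS exhausts all shorter strings without reaching an accepting state), and 110 is the lexicographically least accepting string of length 3.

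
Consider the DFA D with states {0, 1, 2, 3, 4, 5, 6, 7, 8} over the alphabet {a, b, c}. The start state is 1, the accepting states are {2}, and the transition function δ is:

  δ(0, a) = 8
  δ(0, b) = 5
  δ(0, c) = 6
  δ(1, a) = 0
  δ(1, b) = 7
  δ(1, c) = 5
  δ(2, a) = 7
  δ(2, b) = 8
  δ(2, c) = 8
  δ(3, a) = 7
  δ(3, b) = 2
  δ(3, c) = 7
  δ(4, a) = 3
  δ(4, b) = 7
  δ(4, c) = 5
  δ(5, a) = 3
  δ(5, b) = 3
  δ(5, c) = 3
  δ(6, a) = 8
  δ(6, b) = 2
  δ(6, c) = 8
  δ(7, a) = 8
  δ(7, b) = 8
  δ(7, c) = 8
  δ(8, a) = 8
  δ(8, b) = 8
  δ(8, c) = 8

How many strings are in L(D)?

7

The useful subgraph on states {0, 1, 2, 3, 5, 6} is acyclic, so L(D) is finite; the longest accepting path visits 5 useful states, giving maximum string length 4.
Counting accepting paths from 1 by length: 4 of length 3, 3 of length 4. Total 7.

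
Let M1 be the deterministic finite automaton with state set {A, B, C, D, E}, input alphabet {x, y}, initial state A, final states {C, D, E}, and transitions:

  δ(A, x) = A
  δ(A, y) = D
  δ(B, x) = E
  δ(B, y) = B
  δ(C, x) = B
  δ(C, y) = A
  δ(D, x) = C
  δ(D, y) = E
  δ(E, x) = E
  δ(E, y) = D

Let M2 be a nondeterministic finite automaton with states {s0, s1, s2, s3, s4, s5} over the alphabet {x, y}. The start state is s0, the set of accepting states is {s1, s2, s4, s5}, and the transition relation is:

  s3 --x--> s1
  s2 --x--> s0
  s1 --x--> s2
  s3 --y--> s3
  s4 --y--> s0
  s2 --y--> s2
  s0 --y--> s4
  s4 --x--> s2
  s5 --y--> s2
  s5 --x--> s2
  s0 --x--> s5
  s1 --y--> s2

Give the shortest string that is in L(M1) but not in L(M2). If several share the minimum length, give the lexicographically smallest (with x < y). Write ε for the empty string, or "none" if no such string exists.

The string yy is accepted by M1 but not by M2.
No shorter string lies in the difference, and yy is the lexicographically first length-2 string in L(M1) \ L(M2).

yy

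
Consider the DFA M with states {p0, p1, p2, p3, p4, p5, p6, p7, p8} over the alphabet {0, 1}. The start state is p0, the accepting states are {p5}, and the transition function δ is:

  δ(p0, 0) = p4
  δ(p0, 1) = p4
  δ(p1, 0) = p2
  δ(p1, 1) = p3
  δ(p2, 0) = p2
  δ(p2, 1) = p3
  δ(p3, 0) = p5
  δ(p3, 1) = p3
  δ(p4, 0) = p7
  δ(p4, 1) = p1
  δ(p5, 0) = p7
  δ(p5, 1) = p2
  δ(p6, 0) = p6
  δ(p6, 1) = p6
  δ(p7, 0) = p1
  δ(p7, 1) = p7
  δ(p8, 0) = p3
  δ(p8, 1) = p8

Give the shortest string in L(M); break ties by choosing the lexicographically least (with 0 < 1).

0110

A breadth-first search from p0 reaches an accepting state first via the path p0 → p4 → p1 → p3 → p5 on input 0110.
No string of length < 4 is accepted (BFS exhausts all shorter strings without reaching an accepting state), and 0110 is the lexicographically least accepting string of length 4.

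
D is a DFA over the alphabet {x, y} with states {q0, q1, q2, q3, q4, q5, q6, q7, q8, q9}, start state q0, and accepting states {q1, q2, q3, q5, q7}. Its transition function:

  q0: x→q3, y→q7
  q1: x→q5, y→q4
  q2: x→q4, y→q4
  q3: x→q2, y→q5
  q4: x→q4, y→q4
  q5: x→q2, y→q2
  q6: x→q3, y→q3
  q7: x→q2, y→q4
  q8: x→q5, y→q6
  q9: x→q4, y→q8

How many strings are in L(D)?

The useful subgraph on states {q0, q2, q3, q5, q7} is acyclic, so L(D) is finite; the longest accepting path visits 4 useful states, giving maximum string length 3.
Counting accepting paths from q0 by length: 2 of length 1, 3 of length 2, 2 of length 3. Total 7.

7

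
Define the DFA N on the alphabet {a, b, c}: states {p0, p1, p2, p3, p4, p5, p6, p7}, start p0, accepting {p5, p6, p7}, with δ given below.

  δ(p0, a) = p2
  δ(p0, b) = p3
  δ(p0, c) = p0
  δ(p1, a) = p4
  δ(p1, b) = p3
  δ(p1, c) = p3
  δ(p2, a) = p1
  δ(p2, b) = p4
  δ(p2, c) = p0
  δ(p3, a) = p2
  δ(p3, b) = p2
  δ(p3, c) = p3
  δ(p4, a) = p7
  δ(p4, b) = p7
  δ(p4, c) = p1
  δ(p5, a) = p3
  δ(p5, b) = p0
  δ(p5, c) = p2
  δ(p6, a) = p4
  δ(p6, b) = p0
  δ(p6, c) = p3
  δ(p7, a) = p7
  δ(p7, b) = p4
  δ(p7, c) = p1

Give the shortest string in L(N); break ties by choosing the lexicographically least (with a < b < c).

A breadth-first search from p0 reaches an accepting state first via the path p0 → p2 → p4 → p7 on input aba.
No string of length < 3 is accepted (BFS exhausts all shorter strings without reaching an accepting state), and aba is the lexicographically least accepting string of length 3.

aba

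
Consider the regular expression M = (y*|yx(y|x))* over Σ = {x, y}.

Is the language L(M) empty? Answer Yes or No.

The empty string ε matches the expression, so it belongs to L(M).
Since L(M) contains at least one string, it is not empty.

No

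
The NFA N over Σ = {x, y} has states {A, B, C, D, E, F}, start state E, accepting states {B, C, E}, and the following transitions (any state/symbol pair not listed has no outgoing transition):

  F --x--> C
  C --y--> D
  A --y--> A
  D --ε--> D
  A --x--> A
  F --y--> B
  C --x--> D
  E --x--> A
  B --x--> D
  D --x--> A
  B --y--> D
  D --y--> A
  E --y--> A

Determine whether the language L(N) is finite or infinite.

The useful states (reachable from E and able to reach an accepting state) are {E}.
Restricted to these states the transition graph has no cycle, so every accepting path has bounded length and L is finite.

finite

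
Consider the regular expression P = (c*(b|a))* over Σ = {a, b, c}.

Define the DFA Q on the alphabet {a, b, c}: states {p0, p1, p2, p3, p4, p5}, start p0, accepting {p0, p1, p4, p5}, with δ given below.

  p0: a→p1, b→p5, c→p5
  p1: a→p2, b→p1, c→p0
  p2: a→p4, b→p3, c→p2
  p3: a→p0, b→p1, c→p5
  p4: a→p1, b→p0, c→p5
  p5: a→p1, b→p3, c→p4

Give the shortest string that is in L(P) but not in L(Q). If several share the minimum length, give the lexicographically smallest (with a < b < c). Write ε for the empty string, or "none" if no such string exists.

aa

The string aa is accepted by P but not by Q.
No shorter string lies in the difference, and aa is the lexicographically first length-2 string in L(P) \ L(Q).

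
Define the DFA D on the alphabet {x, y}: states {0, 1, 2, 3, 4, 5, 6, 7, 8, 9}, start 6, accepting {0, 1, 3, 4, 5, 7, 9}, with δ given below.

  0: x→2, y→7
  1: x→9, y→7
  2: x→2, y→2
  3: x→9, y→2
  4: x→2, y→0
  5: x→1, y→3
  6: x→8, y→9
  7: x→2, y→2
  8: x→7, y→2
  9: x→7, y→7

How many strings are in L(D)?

4

The useful subgraph on states {6, 7, 8, 9} is acyclic, so L(D) is finite; the longest accepting path visits 3 useful states, giving maximum string length 2.
Counting accepting paths from 6 by length: 1 of length 1, 3 of length 2. Total 4.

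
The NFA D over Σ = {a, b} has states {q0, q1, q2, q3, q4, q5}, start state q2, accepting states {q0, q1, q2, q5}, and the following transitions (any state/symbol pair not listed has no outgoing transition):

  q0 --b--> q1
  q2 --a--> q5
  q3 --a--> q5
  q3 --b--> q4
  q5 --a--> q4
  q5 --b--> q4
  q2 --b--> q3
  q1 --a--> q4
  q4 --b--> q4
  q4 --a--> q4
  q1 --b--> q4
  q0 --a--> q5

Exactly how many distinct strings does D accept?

3

The useful subgraph on states {q2, q3, q5} is acyclic, so L(D) is finite; the longest accepting path visits 3 useful states, giving maximum string length 2.
Counting accepting paths from q2 by length: 1 of length 0, 1 of length 1, 1 of length 2. Total 3.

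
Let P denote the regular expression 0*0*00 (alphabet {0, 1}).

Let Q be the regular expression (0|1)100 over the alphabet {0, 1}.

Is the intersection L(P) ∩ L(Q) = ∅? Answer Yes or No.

Converting the expression P to a DFA (subset construction, then merging equivalent states) gives the minimal DFA with states {p0, p1, p2, p3}, start state p0, accepting states {p3} and transitions p0: 0→p1, 1→p2; p1: 0→p3, 1→p2; p2: 0→p2, 1→p2; p3: 0→p3, 1→p2.
Converting the expression Q to a DFA (subset construction, then merging equivalent states) gives the minimal DFA with states {q0, q1, q2, q3, q4, q5}, start state q0, accepting states {q5} and transitions q0: 0→q1, 1→q1; q1: 0→q2, 1→q3; q2: 0→q2, 1→q2; q3: 0→q4, 1→q2; q4: 0→q5, 1→q2; q5: 0→q2, 1→q2.
Exploring the product automaton P × Q from the start pair (p0, q0), following both machines on each input symbol, reaches 8 state pairs: (p0, q0), (p1, q1), (p2, q1), (p3, q2), (p2, q3), (p2, q2), (p2, q4), (p2, q5).
P accepts in {p3} and Q accepts in {q5}; no reachable pair has both components accepting, so no string drives both machines to acceptance simultaneously and L(P) ∩ L(Q) = ∅.
So no string is accepted by both, and the intersection is empty.

Yes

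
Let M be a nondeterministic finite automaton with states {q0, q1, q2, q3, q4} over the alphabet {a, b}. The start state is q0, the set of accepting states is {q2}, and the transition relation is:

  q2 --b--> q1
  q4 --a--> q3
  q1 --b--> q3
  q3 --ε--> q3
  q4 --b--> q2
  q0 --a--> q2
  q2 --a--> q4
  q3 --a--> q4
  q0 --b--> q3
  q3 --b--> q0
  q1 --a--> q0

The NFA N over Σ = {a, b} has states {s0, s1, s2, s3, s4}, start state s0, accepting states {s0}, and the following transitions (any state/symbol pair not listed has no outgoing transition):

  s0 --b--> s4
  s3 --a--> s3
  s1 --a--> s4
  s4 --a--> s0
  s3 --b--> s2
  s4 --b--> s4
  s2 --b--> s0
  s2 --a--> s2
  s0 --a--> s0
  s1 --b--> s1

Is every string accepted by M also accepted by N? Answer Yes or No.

No

The string aab is in L(M) but not in L(N).
So L(M) ⊄ L(N).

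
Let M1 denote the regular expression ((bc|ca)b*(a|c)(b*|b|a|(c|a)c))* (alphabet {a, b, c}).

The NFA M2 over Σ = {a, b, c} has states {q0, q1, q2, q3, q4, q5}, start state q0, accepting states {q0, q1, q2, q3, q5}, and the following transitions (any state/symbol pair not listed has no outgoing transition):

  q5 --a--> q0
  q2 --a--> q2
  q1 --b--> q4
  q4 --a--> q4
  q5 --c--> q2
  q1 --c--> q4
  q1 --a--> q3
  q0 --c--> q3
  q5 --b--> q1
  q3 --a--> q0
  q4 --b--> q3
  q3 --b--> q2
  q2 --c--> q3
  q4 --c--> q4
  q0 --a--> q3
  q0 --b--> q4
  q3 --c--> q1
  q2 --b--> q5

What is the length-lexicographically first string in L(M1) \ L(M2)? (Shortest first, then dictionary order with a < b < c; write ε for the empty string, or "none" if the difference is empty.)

The string bca is accepted by M1 but not by M2.
No shorter string lies in the difference, and bca is the lexicographically first length-3 string in L(M1) \ L(M2).

bca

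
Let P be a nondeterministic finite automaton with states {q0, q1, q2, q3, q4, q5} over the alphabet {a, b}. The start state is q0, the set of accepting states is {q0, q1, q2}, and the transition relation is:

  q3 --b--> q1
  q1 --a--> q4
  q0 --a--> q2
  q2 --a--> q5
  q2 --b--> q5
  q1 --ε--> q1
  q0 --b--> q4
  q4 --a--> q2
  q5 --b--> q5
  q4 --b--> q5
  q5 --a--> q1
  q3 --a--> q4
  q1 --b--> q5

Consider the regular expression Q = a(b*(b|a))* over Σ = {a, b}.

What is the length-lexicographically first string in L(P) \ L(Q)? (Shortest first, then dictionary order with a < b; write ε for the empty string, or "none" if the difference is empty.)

ε

The empty string ε is accepted by P but not by Q.
Since ε is the unique shortest string, it is the required witness.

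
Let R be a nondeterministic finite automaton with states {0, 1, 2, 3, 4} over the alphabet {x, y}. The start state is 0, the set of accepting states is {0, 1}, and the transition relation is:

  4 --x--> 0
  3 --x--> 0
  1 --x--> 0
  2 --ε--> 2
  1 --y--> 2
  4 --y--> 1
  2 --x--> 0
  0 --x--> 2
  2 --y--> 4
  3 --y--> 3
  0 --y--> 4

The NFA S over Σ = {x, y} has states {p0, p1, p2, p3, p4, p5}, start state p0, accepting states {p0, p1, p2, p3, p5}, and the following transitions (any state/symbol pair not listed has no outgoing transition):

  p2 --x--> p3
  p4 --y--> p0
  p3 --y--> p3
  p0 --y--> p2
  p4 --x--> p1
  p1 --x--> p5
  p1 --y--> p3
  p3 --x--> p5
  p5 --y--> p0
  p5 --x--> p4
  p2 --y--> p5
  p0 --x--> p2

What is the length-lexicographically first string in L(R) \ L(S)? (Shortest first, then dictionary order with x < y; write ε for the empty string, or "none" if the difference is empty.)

xyx

The string xyx is accepted by R but not by S.
No shorter string lies in the difference, and xyx is the lexicographically first length-3 string in L(R) \ L(S).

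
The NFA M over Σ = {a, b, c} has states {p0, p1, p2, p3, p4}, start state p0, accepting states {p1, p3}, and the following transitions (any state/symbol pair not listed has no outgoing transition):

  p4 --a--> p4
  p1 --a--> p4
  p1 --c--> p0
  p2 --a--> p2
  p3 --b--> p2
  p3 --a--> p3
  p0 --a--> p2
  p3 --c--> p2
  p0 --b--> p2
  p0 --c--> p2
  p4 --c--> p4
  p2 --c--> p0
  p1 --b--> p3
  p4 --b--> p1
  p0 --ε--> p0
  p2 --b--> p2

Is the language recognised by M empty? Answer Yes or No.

Yes

The states reachable from the start state are {p0, p2}.
None of the accepting states {p1, p3} is reachable, so no string is accepted and L(M) = ∅.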